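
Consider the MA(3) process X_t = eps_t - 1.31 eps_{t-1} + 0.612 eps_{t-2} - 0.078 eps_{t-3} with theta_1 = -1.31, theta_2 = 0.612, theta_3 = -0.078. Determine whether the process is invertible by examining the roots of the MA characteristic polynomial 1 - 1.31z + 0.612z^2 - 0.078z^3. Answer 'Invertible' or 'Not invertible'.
\text{Invertible}

The MA(q) characteristic polynomial is P(z) = 1 - 1.31z + 0.612z^2 - 0.078z^3.
Invertibility requires all roots to lie outside the unit circle, i.e. |z| > 1 for every root.
Degree 3: look for a simple real root z0 first, then factor out (1 - z/z0) and solve the remaining quadratic.
Testing z0 = 5: P(5) = 1 + (-1.31)(5) + (0.612)(5)^2 + (-0.078)(5)^3
  = 1 + (-6.55) + (15.3) + (-9.75) = 0.  So z_0 = 5 is a root, |z_0| = 5.
Divide out the factor (1 - 0.2 z) = (1 - z/z0) (since 1/z0 = 0.2):
  P(z) = (1 - 0.2 z)(1 + (-1.11) z + (0.39) z^2)
  [check: z-coef -1.11 - (0.2) = -1.31; z^2-coef 0.39 - (0.2)(-1.11) = 0.612; z^3-coef -(0.2)(0.39) = -0.078.]
Remaining roots from the quadratic factor 1 + (-1.11) z + (0.39) z^2:
  Set 1 + (-1.11) z + (0.39) z^2 = 0, i.e. a z^2 + b z + c = 0 with a = 0.39, b = -1.11, c = 1.
  Discriminant D = b^2 - 4ac = (-1.11)^2 - 4*(0.39)*1 = 1.2321 - (1.56) = -0.3279.
  D < 0, so the roots are the complex-conjugate pair z = (-b +/- i sqrt(-D)) / (2a) = 1.4231 +/- 0.7341i.
  For a conjugate pair |z|^2 = z * conj(z) = (product of roots) = c/a = 1/(0.39) = 2.564103, so |z| = sqrt(2.564103) = 1.6013 for both roots.
Moduli of all roots: 5.0000, 1.6013, 1.6013.
All moduli strictly greater than 1? Yes.
Verdict: Invertible.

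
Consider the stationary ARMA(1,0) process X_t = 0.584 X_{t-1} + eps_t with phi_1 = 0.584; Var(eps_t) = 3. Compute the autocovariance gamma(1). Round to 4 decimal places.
\gamma(1) = 2.6588

Multiply the model equation by X_{t-k} and take expectations. With theta_0 = psi_0 = 1 and psi_j the MA(infinity) weights, this gives
  gamma(k) - sum_i phi_i gamma(k-i) = c_k,
  c_k = sigma^2 * sum_{j=k..q} theta_j psi_{j-k}   (c_k = 0 for k > q),
using gamma(-m) = gamma(m).
Pure AR (q = 0): c_0 = sigma^2 = 3, c_k = 0 for k >= 1.
Equations for k = 0 and k = 1 (AR order 1):
  gamma(0) = phi_1 gamma(1) + c_0
  gamma(1) = phi_1 gamma(0) + c_1
Substituting the second into the first: gamma(0) (1 - phi_1^2) = c_0 + phi_1 c_1, so
  gamma(0) = c_0 / (1 - phi_1^2) = 3 / (1 - (0.584)^2) = 3 / 0.658944 = 4.552739.
  gamma(1) = phi_1 gamma(0) = (0.584)(4.552739) = 2.6588.
Therefore gamma(1) = 2.6588 (to 4 decimal places).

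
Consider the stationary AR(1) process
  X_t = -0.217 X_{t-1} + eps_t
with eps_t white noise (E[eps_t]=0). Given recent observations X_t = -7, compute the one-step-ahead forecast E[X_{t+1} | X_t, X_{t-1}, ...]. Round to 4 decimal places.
E[X_{t+1} \mid \mathcal F_t] = 1.5190

For an AR(p) model X_t = c + sum_i phi_i X_{t-i} + eps_t, the
one-step-ahead conditional mean is
  E[X_{t+1} | X_t, ...] = c + sum_i phi_i X_{t+1-i}.
Substitute known values:
  E[X_{t+1} | ...] = (-0.217) * (-7)
                   = 1.5190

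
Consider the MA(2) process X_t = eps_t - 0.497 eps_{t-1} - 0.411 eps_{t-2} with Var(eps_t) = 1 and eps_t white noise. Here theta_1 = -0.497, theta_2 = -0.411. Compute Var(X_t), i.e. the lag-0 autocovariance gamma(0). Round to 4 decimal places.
\gamma(0) = 1.4159

For an MA(q) process X_t = eps_t + sum_i theta_i eps_{t-i} with
Var(eps_t) = sigma^2, the variance is
  gamma(0) = sigma^2 * (1 + sum_i theta_i^2).
  sum_i theta_i^2 = (-0.497)^2 + (-0.411)^2 = 0.247009 + 0.168921 = 0.41593.
  gamma(0) = 1 * (1 + 0.41593) = 1 * 1.41593 = 1.41593, which rounds to 1.4159.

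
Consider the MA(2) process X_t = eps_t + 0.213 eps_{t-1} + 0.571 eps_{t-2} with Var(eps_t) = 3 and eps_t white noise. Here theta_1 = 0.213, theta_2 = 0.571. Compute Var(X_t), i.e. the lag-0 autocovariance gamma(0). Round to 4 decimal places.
\gamma(0) = 4.1142

For an MA(q) process X_t = eps_t + sum_i theta_i eps_{t-i} with
Var(eps_t) = sigma^2, the variance is
  gamma(0) = sigma^2 * (1 + sum_i theta_i^2).
  sum_i theta_i^2 = (0.213)^2 + (0.571)^2 = 0.045369 + 0.326041 = 0.37141.
  gamma(0) = 3 * (1 + 0.37141) = 3 * 1.37141 = 4.11423, which rounds to 4.1142.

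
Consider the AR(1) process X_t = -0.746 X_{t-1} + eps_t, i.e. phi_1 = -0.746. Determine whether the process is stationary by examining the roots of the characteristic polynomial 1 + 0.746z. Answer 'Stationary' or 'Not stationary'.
\text{Stationary}

The AR(p) characteristic polynomial is P(z) = 1 + 0.746z.
Stationarity requires all roots to lie outside the unit circle, i.e. |z| > 1 for every root.
This is linear in z: 1 + (0.746) z = 0  =>  z = -1/(0.746) = -1.340483,  |z| = 1.340483.
Moduli of all roots: 1.3405.
All moduli strictly greater than 1? Yes.
Verdict: Stationary.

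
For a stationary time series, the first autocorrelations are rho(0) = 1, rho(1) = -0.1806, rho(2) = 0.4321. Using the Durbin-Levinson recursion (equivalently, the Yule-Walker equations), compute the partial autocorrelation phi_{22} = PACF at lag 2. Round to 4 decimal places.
\phi_{22} = 0.4130

The PACF at lag k is phi_{kk}, the last component of the solution
to the Yule-Walker system G_k phi = r_k where
  (G_k)_{ij} = rho(|i - j|), (r_k)_i = rho(i), i,j = 1..k.
Equivalently, Durbin-Levinson gives phi_{kk} iteratively:
  phi_{11} = rho(1)
  phi_{kk} = [rho(k) - sum_{j=1..k-1} phi_{k-1,j} rho(k-j)]
            / [1 - sum_{j=1..k-1} phi_{k-1,j} rho(j)],
  phi_{k,j} = phi_{k-1,j} - phi_{kk} phi_{k-1,k-j},  j = 1..k-1.
Step k = 1:
  phi_11 = rho(1) = -0.1806.
Step k = 2:
  phi_22 = [rho(2) - phi_11 rho(1)] / [1 - phi_11 rho(1)] = [0.4321 - (-0.1806)(-0.1806)] / [1 - (-0.1806)(-0.1806)]
         = 0.39948364 / 0.96738364 = 0.413.
Therefore phi_{22} = 0.4130.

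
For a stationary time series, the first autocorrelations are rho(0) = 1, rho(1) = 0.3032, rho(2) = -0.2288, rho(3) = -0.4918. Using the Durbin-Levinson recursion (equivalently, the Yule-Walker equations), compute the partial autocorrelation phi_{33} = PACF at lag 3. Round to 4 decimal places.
\phi_{33} = -0.3659

The PACF at lag k is phi_{kk}, the last component of the solution
to the Yule-Walker system G_k phi = r_k where
  (G_k)_{ij} = rho(|i - j|), (r_k)_i = rho(i), i,j = 1..k.
Equivalently, Durbin-Levinson gives phi_{kk} iteratively:
  phi_{11} = rho(1)
  phi_{kk} = [rho(k) - sum_{j=1..k-1} phi_{k-1,j} rho(k-j)]
            / [1 - sum_{j=1..k-1} phi_{k-1,j} rho(j)],
  phi_{k,j} = phi_{k-1,j} - phi_{kk} phi_{k-1,k-j},  j = 1..k-1.
Step k = 1:
  phi_11 = rho(1) = 0.3032.
Step k = 2:
  phi_22 = [rho(2) - phi_11 rho(1)] / [1 - phi_11 rho(1)] = [-0.2288 - (0.3032)(0.3032)] / [1 - (0.3032)(0.3032)]
         = -0.32073024 / 0.90806976 = -0.3532.
  Update: phi_21 = phi_11 - phi_22 phi_11 = 0.3032 - (-0.3532)(0.3032) = 0.41029.
Step k = 3:
  phi_33 = [rho(3) - phi_21 rho(2) - phi_22 rho(1)] / [1 - phi_21 rho(1) - phi_22 rho(2)]
    numerator   = -0.4918 - (0.41029)(-0.2288) - (-0.3532)(0.3032) = -0.29083535
    denominator = 1 - (0.41029)(0.3032) - (-0.3532)(-0.2288) = 0.79478784
  phi_33 = -0.29083535 / 0.79478784 = -0.3659.
Therefore phi_{33} = -0.3659.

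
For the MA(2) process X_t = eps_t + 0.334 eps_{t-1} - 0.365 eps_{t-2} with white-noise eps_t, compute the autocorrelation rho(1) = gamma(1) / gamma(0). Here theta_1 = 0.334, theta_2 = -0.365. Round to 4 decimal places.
\rho(1) = 0.1704

For an MA(q) process with theta_0 = 1, the autocovariance is
  gamma(k) = sigma^2 * sum_{i=0..q-k} theta_i * theta_{i+k},
and rho(k) = gamma(k) / gamma(0). Sigma^2 cancels.
  numerator   = (1)*(0.334) + (0.334)*(-0.365) = 0.21209.
  denominator = (1)^2 + (0.334)^2 + (-0.365)^2 = 1.244781.
  rho(1) = 0.21209 / 1.244781 = 0.1704.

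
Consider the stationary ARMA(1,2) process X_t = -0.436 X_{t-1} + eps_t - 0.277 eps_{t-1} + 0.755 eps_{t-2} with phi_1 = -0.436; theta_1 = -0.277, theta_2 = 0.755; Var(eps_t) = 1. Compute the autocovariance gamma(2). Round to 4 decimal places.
\gamma(2) = 1.6639

Multiply the model equation by X_{t-k} and take expectations. With theta_0 = psi_0 = 1 and psi_j the MA(infinity) weights, this gives
  gamma(k) - sum_i phi_i gamma(k-i) = c_k,
  c_k = sigma^2 * sum_{j=k..q} theta_j psi_{j-k}   (c_k = 0 for k > q),
using gamma(-m) = gamma(m).
psi-weights needed (psi_j = theta_j + sum_i phi_i psi_{j-i}):
  psi_1 = theta_1 + phi_1 = -0.277 + (-0.436) = -0.713
  psi_2 = theta_2 + phi_1 psi_1 = 0.755 + (-0.436)(-0.713) = 1.065868
Right-hand sides:
  c_0 = sigma^2 (1 + theta_1 psi_1 + theta_2 psi_2) = 1 * (1 + (-0.277)(-0.713) + (0.755)(1.065868)) = 1 * 2.002231 = 2.002231
  c_1 = sigma^2 (theta_1 + theta_2 psi_1) = 1 * (-0.277 + (0.755)(-0.713)) = -0.815315
  c_2 = sigma^2 theta_2 = 1 * (0.755) = 0.755
Equations for k = 0 and k = 1 (AR order 1):
  gamma(0) = phi_1 gamma(1) + c_0
  gamma(1) = phi_1 gamma(0) + c_1
Substituting the second into the first: gamma(0) (1 - phi_1^2) = c_0 + phi_1 c_1, so
  gamma(0) = (c_0 + phi_1 c_1) / (1 - phi_1^2) = (2.002231 + (-0.436)(-0.815315)) / (1 - (-0.436)^2) = 2.357709 / 0.809904 = 2.911096.
  gamma(1) = phi_1 gamma(0) + c_1 = (-0.436)(2.911096) + (-0.815315) = -2.084553.
For k = 2: gamma(2) = phi_1 gamma(1) + c_2
  = (-0.436)(-2.084553) + (0.755) = 1.663865.
Therefore gamma(2) = 1.6639 (to 4 decimal places).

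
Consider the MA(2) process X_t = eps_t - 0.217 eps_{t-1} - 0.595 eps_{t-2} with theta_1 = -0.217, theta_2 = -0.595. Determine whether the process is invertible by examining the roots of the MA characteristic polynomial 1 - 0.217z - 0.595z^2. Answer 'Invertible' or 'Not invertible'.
\text{Invertible}

The MA(q) characteristic polynomial is P(z) = 1 - 0.217z - 0.595z^2.
Invertibility requires all roots to lie outside the unit circle, i.e. |z| > 1 for every root.
Set 1 + (-0.217) z + (-0.595) z^2 = 0, i.e. a z^2 + b z + c = 0 with a = -0.595, b = -0.217, c = 1.
Discriminant D = b^2 - 4ac = (-0.217)^2 - 4*(-0.595)*1 = 0.047089 - (-2.38) = 2.427089.
D >= 0, so the roots are real: z = (-b +/- sqrt(D)) / (2a) = (0.217 +/- 1.557912) / (-1.19).
  z_1 = (0.217 + 1.557912) / (-1.19) = -1.4915,   |z_1| = 1.4915.
  z_2 = (0.217 - 1.557912) / (-1.19) = 1.1268,   |z_2| = 1.1268.
Moduli of all roots: 1.4915, 1.1268.
All moduli strictly greater than 1? Yes.
Verdict: Invertible.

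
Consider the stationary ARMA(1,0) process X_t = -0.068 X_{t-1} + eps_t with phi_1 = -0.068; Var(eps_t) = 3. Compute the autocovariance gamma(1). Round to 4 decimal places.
\gamma(1) = -0.2049

Multiply the model equation by X_{t-k} and take expectations. With theta_0 = psi_0 = 1 and psi_j the MA(infinity) weights, this gives
  gamma(k) - sum_i phi_i gamma(k-i) = c_k,
  c_k = sigma^2 * sum_{j=k..q} theta_j psi_{j-k}   (c_k = 0 for k > q),
using gamma(-m) = gamma(m).
Pure AR (q = 0): c_0 = sigma^2 = 3, c_k = 0 for k >= 1.
Equations for k = 0 and k = 1 (AR order 1):
  gamma(0) = phi_1 gamma(1) + c_0
  gamma(1) = phi_1 gamma(0) + c_1
Substituting the second into the first: gamma(0) (1 - phi_1^2) = c_0 + phi_1 c_1, so
  gamma(0) = c_0 / (1 - phi_1^2) = 3 / (1 - (-0.068)^2) = 3 / 0.995376 = 3.013936.
  gamma(1) = phi_1 gamma(0) = (-0.068)(3.013936) = -0.204948.
Therefore gamma(1) = -0.2049 (to 4 decimal places).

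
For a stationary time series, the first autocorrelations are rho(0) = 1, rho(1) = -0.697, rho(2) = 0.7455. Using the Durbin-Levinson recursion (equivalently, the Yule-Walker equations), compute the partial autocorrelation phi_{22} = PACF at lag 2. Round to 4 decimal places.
\phi_{22} = 0.5050

The PACF at lag k is phi_{kk}, the last component of the solution
to the Yule-Walker system G_k phi = r_k where
  (G_k)_{ij} = rho(|i - j|), (r_k)_i = rho(i), i,j = 1..k.
Equivalently, Durbin-Levinson gives phi_{kk} iteratively:
  phi_{11} = rho(1)
  phi_{kk} = [rho(k) - sum_{j=1..k-1} phi_{k-1,j} rho(k-j)]
            / [1 - sum_{j=1..k-1} phi_{k-1,j} rho(j)],
  phi_{k,j} = phi_{k-1,j} - phi_{kk} phi_{k-1,k-j},  j = 1..k-1.
Step k = 1:
  phi_11 = rho(1) = -0.697.
Step k = 2:
  phi_22 = [rho(2) - phi_11 rho(1)] / [1 - phi_11 rho(1)] = [0.7455 - (-0.697)(-0.697)] / [1 - (-0.697)(-0.697)]
         = 0.259691 / 0.514191 = 0.505.
Therefore phi_{22} = 0.5050.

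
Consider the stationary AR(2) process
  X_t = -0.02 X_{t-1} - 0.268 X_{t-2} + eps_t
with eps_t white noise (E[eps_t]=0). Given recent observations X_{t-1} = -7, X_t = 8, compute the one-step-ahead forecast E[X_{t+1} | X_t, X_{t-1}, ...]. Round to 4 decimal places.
E[X_{t+1} \mid \mathcal F_t] = 1.7160

For an AR(p) model X_t = c + sum_i phi_i X_{t-i} + eps_t, the
one-step-ahead conditional mean is
  E[X_{t+1} | X_t, ...] = c + sum_i phi_i X_{t+1-i}.
Substitute known values:
  E[X_{t+1} | ...] = (-0.02) * (8) + (-0.268) * (-7)
                   = 1.7160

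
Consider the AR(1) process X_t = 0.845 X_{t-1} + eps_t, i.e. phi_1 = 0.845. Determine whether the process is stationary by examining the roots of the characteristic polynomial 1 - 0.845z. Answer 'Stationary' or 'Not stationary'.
\text{Stationary}

The AR(p) characteristic polynomial is P(z) = 1 - 0.845z.
Stationarity requires all roots to lie outside the unit circle, i.e. |z| > 1 for every root.
This is linear in z: 1 + (-0.845) z = 0  =>  z = -1/(-0.845) = 1.183432,  |z| = 1.183432.
Moduli of all roots: 1.1834.
All moduli strictly greater than 1? Yes.
Verdict: Stationary.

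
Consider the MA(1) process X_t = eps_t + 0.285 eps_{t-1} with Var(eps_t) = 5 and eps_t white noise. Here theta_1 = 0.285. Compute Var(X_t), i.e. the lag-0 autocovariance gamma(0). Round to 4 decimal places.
\gamma(0) = 5.4061

For an MA(q) process X_t = eps_t + sum_i theta_i eps_{t-i} with
Var(eps_t) = sigma^2, the variance is
  gamma(0) = sigma^2 * (1 + sum_i theta_i^2).
  sum_i theta_i^2 = (0.285)^2 = 0.081225.
  gamma(0) = 5 * (1 + 0.081225) = 5 * 1.081225 = 5.406125, which rounds to 5.4061.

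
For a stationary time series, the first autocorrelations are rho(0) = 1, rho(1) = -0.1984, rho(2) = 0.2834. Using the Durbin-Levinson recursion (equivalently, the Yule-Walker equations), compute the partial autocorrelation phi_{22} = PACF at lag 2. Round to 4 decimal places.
\phi_{22} = 0.2540

The PACF at lag k is phi_{kk}, the last component of the solution
to the Yule-Walker system G_k phi = r_k where
  (G_k)_{ij} = rho(|i - j|), (r_k)_i = rho(i), i,j = 1..k.
Equivalently, Durbin-Levinson gives phi_{kk} iteratively:
  phi_{11} = rho(1)
  phi_{kk} = [rho(k) - sum_{j=1..k-1} phi_{k-1,j} rho(k-j)]
            / [1 - sum_{j=1..k-1} phi_{k-1,j} rho(j)],
  phi_{k,j} = phi_{k-1,j} - phi_{kk} phi_{k-1,k-j},  j = 1..k-1.
Step k = 1:
  phi_11 = rho(1) = -0.1984.
Step k = 2:
  phi_22 = [rho(2) - phi_11 rho(1)] / [1 - phi_11 rho(1)] = [0.2834 - (-0.1984)(-0.1984)] / [1 - (-0.1984)(-0.1984)]
         = 0.24403744 / 0.96063744 = 0.254.
Therefore phi_{22} = 0.2540.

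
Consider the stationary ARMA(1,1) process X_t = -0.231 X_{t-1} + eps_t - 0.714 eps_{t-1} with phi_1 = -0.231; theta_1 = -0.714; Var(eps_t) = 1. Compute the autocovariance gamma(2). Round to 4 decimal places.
\gamma(2) = 0.2686

Multiply the model equation by X_{t-k} and take expectations. With theta_0 = psi_0 = 1 and psi_j the MA(infinity) weights, this gives
  gamma(k) - sum_i phi_i gamma(k-i) = c_k,
  c_k = sigma^2 * sum_{j=k..q} theta_j psi_{j-k}   (c_k = 0 for k > q),
using gamma(-m) = gamma(m).
psi-weights needed (psi_j = theta_j + sum_i phi_i psi_{j-i}):
  psi_1 = theta_1 + phi_1 = -0.714 + (-0.231) = -0.945
Right-hand sides:
  c_0 = sigma^2 (1 + theta_1 psi_1) = 1 * (1 + (-0.714)(-0.945)) = 1 * 1.67473 = 1.67473
  c_1 = sigma^2 theta_1 = 1 * (-0.714) = -0.714
  c_2 = 0
Equations for k = 0 and k = 1 (AR order 1):
  gamma(0) = phi_1 gamma(1) + c_0
  gamma(1) = phi_1 gamma(0) + c_1
Substituting the second into the first: gamma(0) (1 - phi_1^2) = c_0 + phi_1 c_1, so
  gamma(0) = (c_0 + phi_1 c_1) / (1 - phi_1^2) = (1.67473 + (-0.231)(-0.714)) / (1 - (-0.231)^2) = 1.839664 / 0.946639 = 1.943364.
  gamma(1) = phi_1 gamma(0) + c_1 = (-0.231)(1.943364) + (-0.714) = -1.162917.
For k = 2 (> q): gamma(2) = phi_1 gamma(1) = (-0.231)(-1.162917) = 0.268634.
Therefore gamma(2) = 0.2686 (to 4 decimal places).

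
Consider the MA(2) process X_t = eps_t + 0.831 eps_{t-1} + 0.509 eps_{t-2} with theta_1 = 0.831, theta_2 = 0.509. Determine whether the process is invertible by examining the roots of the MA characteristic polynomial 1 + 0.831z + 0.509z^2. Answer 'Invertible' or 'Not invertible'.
\text{Invertible}

The MA(q) characteristic polynomial is P(z) = 1 + 0.831z + 0.509z^2.
Invertibility requires all roots to lie outside the unit circle, i.e. |z| > 1 for every root.
Set 1 + (0.831) z + (0.509) z^2 = 0, i.e. a z^2 + b z + c = 0 with a = 0.509, b = 0.831, c = 1.
Discriminant D = b^2 - 4ac = (0.831)^2 - 4*(0.509)*1 = 0.690561 - (2.036) = -1.345439.
D < 0, so the roots are the complex-conjugate pair z = (-b +/- i sqrt(-D)) / (2a) = -0.8163 +/- 1.1394i.
For a conjugate pair |z|^2 = z * conj(z) = (product of roots) = c/a = 1/(0.509) = 1.964637, so |z| = sqrt(1.964637) = 1.4017 for both roots.
Moduli of all roots: 1.4017, 1.4017.
All moduli strictly greater than 1? Yes.
Verdict: Invertible.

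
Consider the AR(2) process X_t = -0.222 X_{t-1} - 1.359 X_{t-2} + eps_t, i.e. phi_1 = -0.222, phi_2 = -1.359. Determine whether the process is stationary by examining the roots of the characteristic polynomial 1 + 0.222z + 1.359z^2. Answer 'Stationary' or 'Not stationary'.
\text{Not stationary}

The AR(p) characteristic polynomial is P(z) = 1 + 0.222z + 1.359z^2.
Stationarity requires all roots to lie outside the unit circle, i.e. |z| > 1 for every root.
Set 1 + (0.222) z + (1.359) z^2 = 0, i.e. a z^2 + b z + c = 0 with a = 1.359, b = 0.222, c = 1.
Discriminant D = b^2 - 4ac = (0.222)^2 - 4*(1.359)*1 = 0.049284 - (5.436) = -5.386716.
D < 0, so the roots are the complex-conjugate pair z = (-b +/- i sqrt(-D)) / (2a) = -0.0817 +/- 0.8539i.
For a conjugate pair |z|^2 = z * conj(z) = (product of roots) = c/a = 1/(1.359) = 0.735835, so |z| = sqrt(0.735835) = 0.8578 for both roots.
Moduli of all roots: 0.8578, 0.8578.
All moduli strictly greater than 1? No.
Verdict: Not stationary.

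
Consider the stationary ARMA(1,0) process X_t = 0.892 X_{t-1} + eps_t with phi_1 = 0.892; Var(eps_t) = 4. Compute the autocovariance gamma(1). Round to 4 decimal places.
\gamma(1) = 17.4614

Multiply the model equation by X_{t-k} and take expectations. With theta_0 = psi_0 = 1 and psi_j the MA(infinity) weights, this gives
  gamma(k) - sum_i phi_i gamma(k-i) = c_k,
  c_k = sigma^2 * sum_{j=k..q} theta_j psi_{j-k}   (c_k = 0 for k > q),
using gamma(-m) = gamma(m).
Pure AR (q = 0): c_0 = sigma^2 = 4, c_k = 0 for k >= 1.
Equations for k = 0 and k = 1 (AR order 1):
  gamma(0) = phi_1 gamma(1) + c_0
  gamma(1) = phi_1 gamma(0) + c_1
Substituting the second into the first: gamma(0) (1 - phi_1^2) = c_0 + phi_1 c_1, so
  gamma(0) = c_0 / (1 - phi_1^2) = 4 / (1 - (0.892)^2) = 4 / 0.204336 = 19.575601.
  gamma(1) = phi_1 gamma(0) = (0.892)(19.575601) = 17.461436.
Therefore gamma(1) = 17.4614 (to 4 decimal places).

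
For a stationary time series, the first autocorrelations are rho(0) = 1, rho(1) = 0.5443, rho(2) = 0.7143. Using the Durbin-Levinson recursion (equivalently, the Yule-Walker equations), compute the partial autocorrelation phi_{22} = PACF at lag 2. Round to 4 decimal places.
\phi_{22} = 0.5940

The PACF at lag k is phi_{kk}, the last component of the solution
to the Yule-Walker system G_k phi = r_k where
  (G_k)_{ij} = rho(|i - j|), (r_k)_i = rho(i), i,j = 1..k.
Equivalently, Durbin-Levinson gives phi_{kk} iteratively:
  phi_{11} = rho(1)
  phi_{kk} = [rho(k) - sum_{j=1..k-1} phi_{k-1,j} rho(k-j)]
            / [1 - sum_{j=1..k-1} phi_{k-1,j} rho(j)],
  phi_{k,j} = phi_{k-1,j} - phi_{kk} phi_{k-1,k-j},  j = 1..k-1.
Step k = 1:
  phi_11 = rho(1) = 0.5443.
Step k = 2:
  phi_22 = [rho(2) - phi_11 rho(1)] / [1 - phi_11 rho(1)] = [0.7143 - (0.5443)(0.5443)] / [1 - (0.5443)(0.5443)]
         = 0.41803751 / 0.70373751 = 0.594.
Therefore phi_{22} = 0.5940.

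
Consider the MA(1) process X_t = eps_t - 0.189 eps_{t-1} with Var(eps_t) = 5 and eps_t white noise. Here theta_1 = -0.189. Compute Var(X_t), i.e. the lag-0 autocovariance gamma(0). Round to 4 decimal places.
\gamma(0) = 5.1786

For an MA(q) process X_t = eps_t + sum_i theta_i eps_{t-i} with
Var(eps_t) = sigma^2, the variance is
  gamma(0) = sigma^2 * (1 + sum_i theta_i^2).
  sum_i theta_i^2 = (-0.189)^2 = 0.035721.
  gamma(0) = 5 * (1 + 0.035721) = 5 * 1.035721 = 5.178605, which rounds to 5.1786.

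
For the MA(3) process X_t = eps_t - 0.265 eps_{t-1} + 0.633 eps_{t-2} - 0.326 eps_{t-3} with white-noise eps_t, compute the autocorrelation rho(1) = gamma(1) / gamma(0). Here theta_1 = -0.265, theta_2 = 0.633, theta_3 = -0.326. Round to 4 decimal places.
\rho(1) = -0.4052

For an MA(q) process with theta_0 = 1, the autocovariance is
  gamma(k) = sigma^2 * sum_{i=0..q-k} theta_i * theta_{i+k},
and rho(k) = gamma(k) / gamma(0). Sigma^2 cancels.
  numerator   = (1)*(-0.265) + (-0.265)*(0.633) + (0.633)*(-0.326) = -0.639103.
  denominator = (1)^2 + (-0.265)^2 + (0.633)^2 + (-0.326)^2 = 1.57719.
  rho(1) = -0.639103 / 1.57719 = -0.4052.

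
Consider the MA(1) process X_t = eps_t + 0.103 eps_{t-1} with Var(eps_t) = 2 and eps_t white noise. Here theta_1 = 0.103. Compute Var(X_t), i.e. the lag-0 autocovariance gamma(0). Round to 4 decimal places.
\gamma(0) = 2.0212

For an MA(q) process X_t = eps_t + sum_i theta_i eps_{t-i} with
Var(eps_t) = sigma^2, the variance is
  gamma(0) = sigma^2 * (1 + sum_i theta_i^2).
  sum_i theta_i^2 = (0.103)^2 = 0.010609.
  gamma(0) = 2 * (1 + 0.010609) = 2 * 1.010609 = 2.021218, which rounds to 2.0212.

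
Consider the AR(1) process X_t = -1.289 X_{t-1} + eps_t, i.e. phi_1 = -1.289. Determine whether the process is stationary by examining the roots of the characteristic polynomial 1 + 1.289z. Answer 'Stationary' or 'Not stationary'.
\text{Not stationary}

The AR(p) characteristic polynomial is P(z) = 1 + 1.289z.
Stationarity requires all roots to lie outside the unit circle, i.e. |z| > 1 for every root.
This is linear in z: 1 + (1.289) z = 0  =>  z = -1/(1.289) = -0.775795,  |z| = 0.775795.
Moduli of all roots: 0.7758.
All moduli strictly greater than 1? No.
Verdict: Not stationary.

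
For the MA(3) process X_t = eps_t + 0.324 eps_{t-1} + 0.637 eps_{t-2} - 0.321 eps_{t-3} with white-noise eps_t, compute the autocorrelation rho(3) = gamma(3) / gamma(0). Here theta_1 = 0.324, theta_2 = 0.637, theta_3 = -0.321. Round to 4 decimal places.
\rho(3) = -0.1989

For an MA(q) process with theta_0 = 1, the autocovariance is
  gamma(k) = sigma^2 * sum_{i=0..q-k} theta_i * theta_{i+k},
and rho(k) = gamma(k) / gamma(0). Sigma^2 cancels.
  numerator   = (1)*(-0.321) = -0.321.
  denominator = (1)^2 + (0.324)^2 + (0.637)^2 + (-0.321)^2 = 1.613786.
  rho(3) = -0.321 / 1.613786 = -0.1989.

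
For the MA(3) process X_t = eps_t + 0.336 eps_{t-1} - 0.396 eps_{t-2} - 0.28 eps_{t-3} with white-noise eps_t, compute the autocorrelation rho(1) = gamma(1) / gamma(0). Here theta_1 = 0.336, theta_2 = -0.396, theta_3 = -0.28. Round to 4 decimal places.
\rho(1) = 0.2328

For an MA(q) process with theta_0 = 1, the autocovariance is
  gamma(k) = sigma^2 * sum_{i=0..q-k} theta_i * theta_{i+k},
and rho(k) = gamma(k) / gamma(0). Sigma^2 cancels.
  numerator   = (1)*(0.336) + (0.336)*(-0.396) + (-0.396)*(-0.28) = 0.313824.
  denominator = (1)^2 + (0.336)^2 + (-0.396)^2 + (-0.28)^2 = 1.348112.
  rho(1) = 0.313824 / 1.348112 = 0.2328.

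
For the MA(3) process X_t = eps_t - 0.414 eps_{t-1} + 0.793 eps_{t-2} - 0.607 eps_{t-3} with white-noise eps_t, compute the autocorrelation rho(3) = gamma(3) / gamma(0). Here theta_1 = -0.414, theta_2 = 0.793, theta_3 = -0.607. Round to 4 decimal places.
\rho(3) = -0.2799

For an MA(q) process with theta_0 = 1, the autocovariance is
  gamma(k) = sigma^2 * sum_{i=0..q-k} theta_i * theta_{i+k},
and rho(k) = gamma(k) / gamma(0). Sigma^2 cancels.
  numerator   = (1)*(-0.607) = -0.607.
  denominator = (1)^2 + (-0.414)^2 + (0.793)^2 + (-0.607)^2 = 2.168694.
  rho(3) = -0.607 / 2.168694 = -0.2799.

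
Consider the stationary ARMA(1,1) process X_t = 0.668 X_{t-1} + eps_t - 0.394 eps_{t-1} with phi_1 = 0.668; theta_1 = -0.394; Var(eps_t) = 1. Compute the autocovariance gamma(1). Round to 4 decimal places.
\gamma(1) = 0.3646

Multiply the model equation by X_{t-k} and take expectations. With theta_0 = psi_0 = 1 and psi_j the MA(infinity) weights, this gives
  gamma(k) - sum_i phi_i gamma(k-i) = c_k,
  c_k = sigma^2 * sum_{j=k..q} theta_j psi_{j-k}   (c_k = 0 for k > q),
using gamma(-m) = gamma(m).
psi-weights needed (psi_j = theta_j + sum_i phi_i psi_{j-i}):
  psi_1 = theta_1 + phi_1 = -0.394 + (0.668) = 0.274
Right-hand sides:
  c_0 = sigma^2 (1 + theta_1 psi_1) = 1 * (1 + (-0.394)(0.274)) = 1 * 0.892044 = 0.892044
  c_1 = sigma^2 theta_1 = 1 * (-0.394) = -0.394
  c_2 = 0
Equations for k = 0 and k = 1 (AR order 1):
  gamma(0) = phi_1 gamma(1) + c_0
  gamma(1) = phi_1 gamma(0) + c_1
Substituting the second into the first: gamma(0) (1 - phi_1^2) = c_0 + phi_1 c_1, so
  gamma(0) = (c_0 + phi_1 c_1) / (1 - phi_1^2) = (0.892044 + (0.668)(-0.394)) / (1 - (0.668)^2) = 0.628852 / 0.553776 = 1.135571.
  gamma(1) = phi_1 gamma(0) + c_1 = (0.668)(1.135571) + (-0.394) = 0.364561.
Therefore gamma(1) = 0.3646 (to 4 decimal places).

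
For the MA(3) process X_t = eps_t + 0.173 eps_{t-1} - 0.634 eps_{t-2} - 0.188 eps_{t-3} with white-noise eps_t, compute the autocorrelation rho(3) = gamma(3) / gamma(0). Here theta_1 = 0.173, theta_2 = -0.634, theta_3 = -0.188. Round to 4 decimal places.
\rho(3) = -0.1281

For an MA(q) process with theta_0 = 1, the autocovariance is
  gamma(k) = sigma^2 * sum_{i=0..q-k} theta_i * theta_{i+k},
and rho(k) = gamma(k) / gamma(0). Sigma^2 cancels.
  numerator   = (1)*(-0.188) = -0.188.
  denominator = (1)^2 + (0.173)^2 + (-0.634)^2 + (-0.188)^2 = 1.467229.
  rho(3) = -0.188 / 1.467229 = -0.1281.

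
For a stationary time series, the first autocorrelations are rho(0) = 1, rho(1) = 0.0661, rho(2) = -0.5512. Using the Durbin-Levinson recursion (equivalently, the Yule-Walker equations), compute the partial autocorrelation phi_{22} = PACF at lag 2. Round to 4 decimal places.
\phi_{22} = -0.5580

The PACF at lag k is phi_{kk}, the last component of the solution
to the Yule-Walker system G_k phi = r_k where
  (G_k)_{ij} = rho(|i - j|), (r_k)_i = rho(i), i,j = 1..k.
Equivalently, Durbin-Levinson gives phi_{kk} iteratively:
  phi_{11} = rho(1)
  phi_{kk} = [rho(k) - sum_{j=1..k-1} phi_{k-1,j} rho(k-j)]
            / [1 - sum_{j=1..k-1} phi_{k-1,j} rho(j)],
  phi_{k,j} = phi_{k-1,j} - phi_{kk} phi_{k-1,k-j},  j = 1..k-1.
Step k = 1:
  phi_11 = rho(1) = 0.0661.
Step k = 2:
  phi_22 = [rho(2) - phi_11 rho(1)] / [1 - phi_11 rho(1)] = [-0.5512 - (0.0661)(0.0661)] / [1 - (0.0661)(0.0661)]
         = -0.55556921 / 0.99563079 = -0.558.
Therefore phi_{22} = -0.5580.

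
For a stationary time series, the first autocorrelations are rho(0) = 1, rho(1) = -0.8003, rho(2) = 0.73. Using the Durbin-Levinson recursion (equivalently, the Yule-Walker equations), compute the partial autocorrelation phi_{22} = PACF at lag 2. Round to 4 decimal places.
\phi_{22} = 0.2490

The PACF at lag k is phi_{kk}, the last component of the solution
to the Yule-Walker system G_k phi = r_k where
  (G_k)_{ij} = rho(|i - j|), (r_k)_i = rho(i), i,j = 1..k.
Equivalently, Durbin-Levinson gives phi_{kk} iteratively:
  phi_{11} = rho(1)
  phi_{kk} = [rho(k) - sum_{j=1..k-1} phi_{k-1,j} rho(k-j)]
            / [1 - sum_{j=1..k-1} phi_{k-1,j} rho(j)],
  phi_{k,j} = phi_{k-1,j} - phi_{kk} phi_{k-1,k-j},  j = 1..k-1.
Step k = 1:
  phi_11 = rho(1) = -0.8003.
Step k = 2:
  phi_22 = [rho(2) - phi_11 rho(1)] / [1 - phi_11 rho(1)] = [0.73 - (-0.8003)(-0.8003)] / [1 - (-0.8003)(-0.8003)]
         = 0.08951991 / 0.35951991 = 0.249.
Therefore phi_{22} = 0.2490.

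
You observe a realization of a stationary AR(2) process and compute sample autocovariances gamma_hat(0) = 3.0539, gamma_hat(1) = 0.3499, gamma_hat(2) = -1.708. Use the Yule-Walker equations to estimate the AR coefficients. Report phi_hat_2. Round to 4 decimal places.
\hat\phi_{2} = -0.5800

The Yule-Walker equations for an AR(p) process read, in matrix form,
  Gamma_p phi = r_p,   with   (Gamma_p)_{ij} = gamma(|i - j|),
                       (r_p)_i = gamma(i),   i,j = 1..p.
Substitute the sample gammas (Toeplitz matrix and right-hand side of size 2):
  Gamma_p = [[3.0539, 0.3499], [0.3499, 3.0539]]
  r_p     = [0.3499, -1.708]
Written out:
  3.0539 phi_1 + 0.3499 phi_2 = 0.3499
  0.3499 phi_1 + 3.0539 phi_2 = -1.708
Solve by Cramer's rule:
  det = gamma(0)^2 - gamma(1)^2 = (3.0539)^2 - (0.3499)^2 = 9.32630521 - 0.12243001 = 9.2038752
  phi_hat_1 = [gamma(1) gamma(0) - gamma(1) gamma(2)] / det = [(0.3499)(3.0539) - (0.3499)(-1.708)] / 9.2038752 = 1.66618881 / 9.2038752 = 0.181
  phi_hat_2 = [gamma(0) gamma(2) - gamma(1)^2] / det = [(3.0539)(-1.708) - (0.3499)^2] / 9.2038752 = -5.33849121 / 9.2038752 = -0.58
So phi_hat = [0.1810, -0.5800].
Therefore phi_hat_2 = -0.5800.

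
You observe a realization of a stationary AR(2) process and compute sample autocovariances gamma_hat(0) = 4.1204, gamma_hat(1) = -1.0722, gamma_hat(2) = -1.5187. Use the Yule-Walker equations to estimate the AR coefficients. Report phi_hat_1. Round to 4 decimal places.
\hat\phi_{1} = -0.3820

The Yule-Walker equations for an AR(p) process read, in matrix form,
  Gamma_p phi = r_p,   with   (Gamma_p)_{ij} = gamma(|i - j|),
                       (r_p)_i = gamma(i),   i,j = 1..p.
Substitute the sample gammas (Toeplitz matrix and right-hand side of size 2):
  Gamma_p = [[4.1204, -1.0722], [-1.0722, 4.1204]]
  r_p     = [-1.0722, -1.5187]
Written out:
  4.1204 phi_1 - 1.0722 phi_2 = -1.0722
  -1.0722 phi_1 + 4.1204 phi_2 = -1.5187
Solve by Cramer's rule:
  det = gamma(0)^2 - gamma(1)^2 = (4.1204)^2 - (-1.0722)^2 = 16.97769616 - 1.14961284 = 15.82808332
  phi_hat_1 = [gamma(1) gamma(0) - gamma(1) gamma(2)] / det = [(-1.0722)(4.1204) - (-1.0722)(-1.5187)] / 15.82808332 = -6.04624302 / 15.82808332 = -0.382
  phi_hat_2 = [gamma(0) gamma(2) - gamma(1)^2] / det = [(4.1204)(-1.5187) - (-1.0722)^2] / 15.82808332 = -7.40726432 / 15.82808332 = -0.468
So phi_hat = [-0.3820, -0.4680].
Therefore phi_hat_1 = -0.3820.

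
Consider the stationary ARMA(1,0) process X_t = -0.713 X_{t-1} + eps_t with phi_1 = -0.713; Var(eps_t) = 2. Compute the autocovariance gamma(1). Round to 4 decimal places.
\gamma(1) = -2.9005

Multiply the model equation by X_{t-k} and take expectations. With theta_0 = psi_0 = 1 and psi_j the MA(infinity) weights, this gives
  gamma(k) - sum_i phi_i gamma(k-i) = c_k,
  c_k = sigma^2 * sum_{j=k..q} theta_j psi_{j-k}   (c_k = 0 for k > q),
using gamma(-m) = gamma(m).
Pure AR (q = 0): c_0 = sigma^2 = 2, c_k = 0 for k >= 1.
Equations for k = 0 and k = 1 (AR order 1):
  gamma(0) = phi_1 gamma(1) + c_0
  gamma(1) = phi_1 gamma(0) + c_1
Substituting the second into the first: gamma(0) (1 - phi_1^2) = c_0 + phi_1 c_1, so
  gamma(0) = c_0 / (1 - phi_1^2) = 2 / (1 - (-0.713)^2) = 2 / 0.491631 = 4.068092.
  gamma(1) = phi_1 gamma(0) = (-0.713)(4.068092) = -2.900549.
Therefore gamma(1) = -2.9005 (to 4 decimal places).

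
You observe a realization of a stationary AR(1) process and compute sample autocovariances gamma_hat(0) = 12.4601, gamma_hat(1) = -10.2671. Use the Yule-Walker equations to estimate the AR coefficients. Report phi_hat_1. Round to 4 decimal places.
\hat\phi_{1} = -0.8240

The Yule-Walker equations for an AR(p) process read, in matrix form,
  Gamma_p phi = r_p,   with   (Gamma_p)_{ij} = gamma(|i - j|),
                       (r_p)_i = gamma(i),   i,j = 1..p.
Substitute the sample gammas (Toeplitz matrix and right-hand side of size 1):
  Gamma_p = [[12.4601]]
  r_p     = [-10.2671]
With p = 1 this is the single equation gamma(0) phi_1 = gamma(1):
  phi_hat_1 = gamma(1) / gamma(0) = -10.2671 / 12.4601 = -0.8240.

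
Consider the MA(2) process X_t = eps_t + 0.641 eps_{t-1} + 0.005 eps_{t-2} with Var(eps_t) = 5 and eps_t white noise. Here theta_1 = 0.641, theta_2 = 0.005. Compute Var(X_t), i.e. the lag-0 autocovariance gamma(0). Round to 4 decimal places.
\gamma(0) = 7.0545

For an MA(q) process X_t = eps_t + sum_i theta_i eps_{t-i} with
Var(eps_t) = sigma^2, the variance is
  gamma(0) = sigma^2 * (1 + sum_i theta_i^2).
  sum_i theta_i^2 = (0.641)^2 + (0.005)^2 = 0.410881 + 0.000025 = 0.410906.
  gamma(0) = 5 * (1 + 0.410906) = 5 * 1.410906 = 7.05453, which rounds to 7.0545.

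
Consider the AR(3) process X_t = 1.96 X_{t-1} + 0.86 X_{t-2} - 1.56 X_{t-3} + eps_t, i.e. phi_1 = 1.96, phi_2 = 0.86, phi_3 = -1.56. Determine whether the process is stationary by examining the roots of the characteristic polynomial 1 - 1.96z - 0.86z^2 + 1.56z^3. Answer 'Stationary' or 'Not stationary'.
\text{Not stationary}

The AR(p) characteristic polynomial is P(z) = 1 - 1.96z - 0.86z^2 + 1.56z^3.
Stationarity requires all roots to lie outside the unit circle, i.e. |z| > 1 for every root.
Degree 3: look for a simple real root z0 first, then factor out (1 - z/z0) and solve the remaining quadratic.
Testing z0 = 0.5: P(0.5) = 1 + (-1.96)(0.5) + (-0.86)(0.5)^2 + (1.56)(0.5)^3
  = 1 + (-0.98) + (-0.215) + (0.195) = 0.  So z_0 = 0.5 is a root, |z_0| = 0.5.
Divide out the factor (1 - 2 z) = (1 - z/z0) (since 1/z0 = 2):
  P(z) = (1 - 2 z)(1 + (0.04) z + (-0.78) z^2)
  [check: z-coef 0.04 - (2) = -1.96; z^2-coef -0.78 - (2)(0.04) = -0.86; z^3-coef -(2)(-0.78) = 1.56.]
Remaining roots from the quadratic factor 1 + (0.04) z + (-0.78) z^2:
  Set 1 + (0.04) z + (-0.78) z^2 = 0, i.e. a z^2 + b z + c = 0 with a = -0.78, b = 0.04, c = 1.
  Discriminant D = b^2 - 4ac = (0.04)^2 - 4*(-0.78)*1 = 0.0016 - (-3.12) = 3.1216.
  D >= 0, so the roots are real: z = (-b +/- sqrt(D)) / (2a) = (-0.04 +/- 1.766805) / (-1.56).
    z_1 = (-0.04 + 1.766805) / (-1.56) = -1.1069,   |z_1| = 1.1069.
    z_2 = (-0.04 - 1.766805) / (-1.56) = 1.1582,   |z_2| = 1.1582.
Moduli of all roots: 0.5000, 1.1069, 1.1582.
All moduli strictly greater than 1? No.
Verdict: Not stationary.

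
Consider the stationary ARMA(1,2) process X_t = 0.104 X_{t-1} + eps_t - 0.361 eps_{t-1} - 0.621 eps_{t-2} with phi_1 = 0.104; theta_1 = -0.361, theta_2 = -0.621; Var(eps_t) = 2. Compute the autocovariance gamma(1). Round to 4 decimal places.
\gamma(1) = -0.0928

Multiply the model equation by X_{t-k} and take expectations. With theta_0 = psi_0 = 1 and psi_j the MA(infinity) weights, this gives
  gamma(k) - sum_i phi_i gamma(k-i) = c_k,
  c_k = sigma^2 * sum_{j=k..q} theta_j psi_{j-k}   (c_k = 0 for k > q),
using gamma(-m) = gamma(m).
psi-weights needed (psi_j = theta_j + sum_i phi_i psi_{j-i}):
  psi_1 = theta_1 + phi_1 = -0.361 + (0.104) = -0.257
  psi_2 = theta_2 + phi_1 psi_1 = -0.621 + (0.104)(-0.257) = -0.647728
Right-hand sides:
  c_0 = sigma^2 (1 + theta_1 psi_1 + theta_2 psi_2) = 2 * (1 + (-0.361)(-0.257) + (-0.621)(-0.647728)) = 2 * 1.495016 = 2.990032
  c_1 = sigma^2 (theta_1 + theta_2 psi_1) = 2 * (-0.361 + (-0.621)(-0.257)) = -0.402806
  c_2 = sigma^2 theta_2 = 2 * (-0.621) = -1.242
Equations for k = 0 and k = 1 (AR order 1):
  gamma(0) = phi_1 gamma(1) + c_0
  gamma(1) = phi_1 gamma(0) + c_1
Substituting the second into the first: gamma(0) (1 - phi_1^2) = c_0 + phi_1 c_1, so
  gamma(0) = (c_0 + phi_1 c_1) / (1 - phi_1^2) = (2.990032 + (0.104)(-0.402806)) / (1 - (0.104)^2) = 2.94814 / 0.989184 = 2.980376.
  gamma(1) = phi_1 gamma(0) + c_1 = (0.104)(2.980376) + (-0.402806) = -0.092847.
Therefore gamma(1) = -0.0928 (to 4 decimal places).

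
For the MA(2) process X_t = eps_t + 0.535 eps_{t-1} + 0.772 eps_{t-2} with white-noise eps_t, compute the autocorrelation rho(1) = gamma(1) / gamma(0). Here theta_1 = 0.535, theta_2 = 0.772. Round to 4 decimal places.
\rho(1) = 0.5037

For an MA(q) process with theta_0 = 1, the autocovariance is
  gamma(k) = sigma^2 * sum_{i=0..q-k} theta_i * theta_{i+k},
and rho(k) = gamma(k) / gamma(0). Sigma^2 cancels.
  numerator   = (1)*(0.535) + (0.535)*(0.772) = 0.94802.
  denominator = (1)^2 + (0.535)^2 + (0.772)^2 = 1.882209.
  rho(1) = 0.94802 / 1.882209 = 0.5037.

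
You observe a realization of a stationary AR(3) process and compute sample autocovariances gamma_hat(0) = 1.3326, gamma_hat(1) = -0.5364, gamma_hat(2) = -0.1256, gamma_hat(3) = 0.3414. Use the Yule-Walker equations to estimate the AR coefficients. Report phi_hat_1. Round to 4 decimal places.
\hat\phi_{1} = -0.4920

The Yule-Walker equations for an AR(p) process read, in matrix form,
  Gamma_p phi = r_p,   with   (Gamma_p)_{ij} = gamma(|i - j|),
                       (r_p)_i = gamma(i),   i,j = 1..p.
Substitute the sample gammas (Toeplitz matrix and right-hand side of size 3):
  Gamma_p = [[1.3326, -0.5364, -0.1256], [-0.5364, 1.3326, -0.5364], [-0.1256, -0.5364, 1.3326]]
  r_p     = [-0.5364, -0.1256, 0.3414]
Written out (R1..R3):
  (R1) 1.3326 phi_1 - 0.5364 phi_2 - 0.1256 phi_3 = -0.5364
  (R2) -0.5364 phi_1 + 1.3326 phi_2 - 0.5364 phi_3 = -0.1256
  (R3) -0.1256 phi_1 - 0.5364 phi_2 + 1.3326 phi_3 = 0.3414
Gaussian elimination:
  R2 <- R2 - (-0.5364/1.3326) R1 = R2 - (-0.402521) R1:  1.116688 phi_2 - 0.586957 phi_3 = -0.341512
  R3 <- R3 - (-0.1256/1.3326) R1 = R3 - (-0.094252) R1:  -0.586957 phi_2 + 1.320762 phi_3 = 0.290843
  R3 <- R3 - (-0.586957/1.116688) R2 = R3 - (-0.525623) R2:  1.012244 phi_3 = 0.111336
Back-substitution:
  phi_hat_3 = 0.111336 / 1.012244 = 0.10999
  phi_hat_2 = (-0.341512 - (-0.586957)(0.10999)) / 1.116688 = -0.248013
  phi_hat_1 = (-0.5364 - (-0.5364)(-0.248013) - (-0.1256)(0.10999)) / 1.3326 = -0.491985
So phi_hat = [-0.4920, -0.2480, 0.1100].
Therefore phi_hat_1 = -0.4920.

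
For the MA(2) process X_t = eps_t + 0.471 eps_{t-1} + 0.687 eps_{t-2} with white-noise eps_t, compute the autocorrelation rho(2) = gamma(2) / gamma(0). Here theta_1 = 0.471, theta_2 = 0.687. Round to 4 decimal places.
\rho(2) = 0.4056

For an MA(q) process with theta_0 = 1, the autocovariance is
  gamma(k) = sigma^2 * sum_{i=0..q-k} theta_i * theta_{i+k},
and rho(k) = gamma(k) / gamma(0). Sigma^2 cancels.
  numerator   = (1)*(0.687) = 0.687.
  denominator = (1)^2 + (0.471)^2 + (0.687)^2 = 1.69381.
  rho(2) = 0.687 / 1.69381 = 0.4056.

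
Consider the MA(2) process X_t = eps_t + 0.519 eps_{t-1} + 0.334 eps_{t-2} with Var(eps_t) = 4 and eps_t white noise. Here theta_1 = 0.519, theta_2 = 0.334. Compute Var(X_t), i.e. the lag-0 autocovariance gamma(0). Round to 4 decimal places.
\gamma(0) = 5.5237

For an MA(q) process X_t = eps_t + sum_i theta_i eps_{t-i} with
Var(eps_t) = sigma^2, the variance is
  gamma(0) = sigma^2 * (1 + sum_i theta_i^2).
  sum_i theta_i^2 = (0.519)^2 + (0.334)^2 = 0.269361 + 0.111556 = 0.380917.
  gamma(0) = 4 * (1 + 0.380917) = 4 * 1.380917 = 5.523668, which rounds to 5.5237.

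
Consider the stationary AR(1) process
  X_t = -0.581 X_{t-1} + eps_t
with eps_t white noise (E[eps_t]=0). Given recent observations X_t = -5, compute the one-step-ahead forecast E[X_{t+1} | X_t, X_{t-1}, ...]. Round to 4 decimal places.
E[X_{t+1} \mid \mathcal F_t] = 2.9050

For an AR(p) model X_t = c + sum_i phi_i X_{t-i} + eps_t, the
one-step-ahead conditional mean is
  E[X_{t+1} | X_t, ...] = c + sum_i phi_i X_{t+1-i}.
Substitute known values:
  E[X_{t+1} | ...] = (-0.581) * (-5)
                   = 2.9050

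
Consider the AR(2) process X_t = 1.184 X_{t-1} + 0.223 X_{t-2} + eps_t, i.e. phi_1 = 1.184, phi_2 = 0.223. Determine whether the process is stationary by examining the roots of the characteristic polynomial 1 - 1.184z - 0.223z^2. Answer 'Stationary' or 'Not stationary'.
\text{Not stationary}

The AR(p) characteristic polynomial is P(z) = 1 - 1.184z - 0.223z^2.
Stationarity requires all roots to lie outside the unit circle, i.e. |z| > 1 for every root.
Set 1 + (-1.184) z + (-0.223) z^2 = 0, i.e. a z^2 + b z + c = 0 with a = -0.223, b = -1.184, c = 1.
Discriminant D = b^2 - 4ac = (-1.184)^2 - 4*(-0.223)*1 = 1.401856 - (-0.892) = 2.293856.
D >= 0, so the roots are real: z = (-b +/- sqrt(D)) / (2a) = (1.184 +/- 1.514548) / (-0.446).
  z_1 = (1.184 + 1.514548) / (-0.446) = -6.0506,   |z_1| = 6.0506.
  z_2 = (1.184 - 1.514548) / (-0.446) = 0.7411,   |z_2| = 0.7411.
Moduli of all roots: 6.0506, 0.7411.
All moduli strictly greater than 1? No.
Verdict: Not stationary.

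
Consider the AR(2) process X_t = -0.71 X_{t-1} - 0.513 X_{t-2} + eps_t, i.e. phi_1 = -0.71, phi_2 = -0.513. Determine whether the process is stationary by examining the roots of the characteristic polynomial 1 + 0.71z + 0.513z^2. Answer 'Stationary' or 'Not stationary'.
\text{Stationary}

The AR(p) characteristic polynomial is P(z) = 1 + 0.71z + 0.513z^2.
Stationarity requires all roots to lie outside the unit circle, i.e. |z| > 1 for every root.
Set 1 + (0.71) z + (0.513) z^2 = 0, i.e. a z^2 + b z + c = 0 with a = 0.513, b = 0.71, c = 1.
Discriminant D = b^2 - 4ac = (0.71)^2 - 4*(0.513)*1 = 0.5041 - (2.052) = -1.5479.
D < 0, so the roots are the complex-conjugate pair z = (-b +/- i sqrt(-D)) / (2a) = -0.692 +/- 1.2126i.
For a conjugate pair |z|^2 = z * conj(z) = (product of roots) = c/a = 1/(0.513) = 1.949318, so |z| = sqrt(1.949318) = 1.3962 for both roots.
Moduli of all roots: 1.3962, 1.3962.
All moduli strictly greater than 1? Yes.
Verdict: Stationary.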